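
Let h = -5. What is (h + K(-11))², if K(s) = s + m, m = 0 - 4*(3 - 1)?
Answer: 576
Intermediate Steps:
m = -8 (m = 0 - 4*2 = 0 - 8 = -8)
K(s) = -8 + s (K(s) = s - 8 = -8 + s)
(h + K(-11))² = (-5 + (-8 - 11))² = (-5 - 19)² = (-24)² = 576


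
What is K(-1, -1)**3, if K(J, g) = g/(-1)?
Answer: 1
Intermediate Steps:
K(J, g) = -g (K(J, g) = g*(-1) = -g)
K(-1, -1)**3 = (-1*(-1))**3 = 1**3 = 1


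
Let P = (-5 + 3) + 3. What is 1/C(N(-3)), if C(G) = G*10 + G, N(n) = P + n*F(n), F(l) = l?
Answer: 1/110 ≈ 0.0090909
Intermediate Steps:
P = 1 (P = -2 + 3 = 1)
N(n) = 1 + n² (N(n) = 1 + n*n = 1 + n²)
C(G) = 11*G (C(G) = 10*G + G = 11*G)
1/C(N(-3)) = 1/(11*(1 + (-3)²)) = 1/(11*(1 + 9)) = 1/(11*10) = 1/110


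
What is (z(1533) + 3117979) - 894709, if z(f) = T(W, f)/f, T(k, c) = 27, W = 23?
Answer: 1136090979/511 ≈ 2.2233e+6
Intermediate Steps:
z(f) = 27/f
(z(1533) + 3117979) - 894709 = (27/1533 + 3117979) - 894709 = (27*(1/1533) + 3117979) - 894709 = (9/511 + 3117979) - 894709 = 1593287278/511 - 894709 = 1136090979/511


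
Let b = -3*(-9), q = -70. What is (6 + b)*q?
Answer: -2310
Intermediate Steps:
b = 27
(6 + b)*q = (6 + 27)*(-70) = 33*(-70) = -2310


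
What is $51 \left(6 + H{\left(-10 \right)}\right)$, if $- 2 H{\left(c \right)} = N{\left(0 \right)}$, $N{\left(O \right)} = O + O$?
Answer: $306$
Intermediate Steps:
$N{\left(O \right)} = 2 O$
$H{\left(c \right)} = 0$ ($H{\left(c \right)} = - \frac{2 \cdot 0}{2} = \left(- \frac{1}{2}\right) 0 = 0$)
$51 \left(6 + H{\left(-10 \right)}\right) = 51 \left(6 + 0\right) = 51 \cdot 6 = 306$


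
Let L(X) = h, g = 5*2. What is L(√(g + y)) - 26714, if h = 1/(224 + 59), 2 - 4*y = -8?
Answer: -7560061/283 ≈ -26714.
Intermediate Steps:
y = 5/2 (y = ½ - ¼*(-8) = ½ + 2 = 5/2 ≈ 2.5000)
g = 10
h = 1/283 ≈ 0.0035336
L(X) = 1/283
L(√(g + y)) - 26714 = 1/283 - 26714 = -7560061/283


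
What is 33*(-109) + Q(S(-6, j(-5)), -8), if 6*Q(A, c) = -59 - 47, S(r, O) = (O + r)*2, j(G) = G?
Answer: -10844/3 ≈ -3614.7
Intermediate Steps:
S(r, O) = 2*O + 2*r
Q(A, c) = -53/3 (Q(A, c) = (-59 - 47)/6 = (⅙)*(-106) = -53/3)
33*(-109) + Q(S(-6, j(-5)), -8) = 33*(-109) - 53/3 = -3597 - 53/3 = -10844/3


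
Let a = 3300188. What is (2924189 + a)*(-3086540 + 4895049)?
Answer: 11256841823893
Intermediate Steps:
(2924189 + a)*(-3086540 + 4895049) = (2924189 + 3300188)*(-3086540 + 4895049) = 6224377*1808509 = 11256841823893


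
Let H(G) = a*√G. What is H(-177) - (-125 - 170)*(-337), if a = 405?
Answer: -99415 + 405*I*√177 ≈ -99415.0 + 5388.2*I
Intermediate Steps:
H(G) = 405*√G
H(-177) - (-125 - 170)*(-337) = 405*√(-177) - (-125 - 170)*(-337) = 405*(I*√177) - (-295)*(-337) = 405*I*√177 - 1*99415 = 405*I*√177 - 99415 = -99415 + 405*I*√177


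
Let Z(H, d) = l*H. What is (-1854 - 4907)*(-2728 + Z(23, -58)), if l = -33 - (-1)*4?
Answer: 22953595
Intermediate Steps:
l = -29 (l = -33 - 1*(-4) = -33 + 4 = -29)
Z(H, d) = -29*H
(-1854 - 4907)*(-2728 + Z(23, -58)) = (-1854 - 4907)*(-2728 - 29*23) = -6761*(-2728 - 667) = -6761*(-3395) = 22953595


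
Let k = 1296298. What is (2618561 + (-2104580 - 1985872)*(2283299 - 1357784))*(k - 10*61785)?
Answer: -2568449485425252112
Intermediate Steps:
(2618561 + (-2104580 - 1985872)*(2283299 - 1357784))*(k - 10*61785) = (2618561 + (-2104580 - 1985872)*(2283299 - 1357784))*(1296298 - 10*61785) = (2618561 - 4090452*925515)*(1296298 - 617850) = (2618561 - 3785774682780)*678448 = -3785772064219*678448 = -2568449485425252112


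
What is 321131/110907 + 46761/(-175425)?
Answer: 17049427816/6485286825 ≈ 2.6289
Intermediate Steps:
321131/110907 + 46761/(-175425) = 321131*(1/110907) + 46761*(-1/175425) = 321131/110907 - 15587/58475 = 17049427816/6485286825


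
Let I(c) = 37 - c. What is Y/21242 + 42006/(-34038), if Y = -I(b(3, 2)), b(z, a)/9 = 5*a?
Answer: -148414573/120505866 ≈ -1.2316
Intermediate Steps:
b(z, a) = 45*a (b(z, a) = 9*(5*a) = 45*a)
Y = 53 (Y = -(37 - 45*2) = -(37 - 1*90) = -(37 - 90) = -1*(-53) = 53)
Y/21242 + 42006/(-34038) = 53/21242 + 42006/(-34038) = 53*(1/21242) + 42006*(-1/34038) = 53/21242 - 7001/5673 = -148414573/120505866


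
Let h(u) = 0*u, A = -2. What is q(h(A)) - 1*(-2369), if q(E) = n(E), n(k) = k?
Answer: 2369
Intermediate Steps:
h(u) = 0
q(E) = E
q(h(A)) - 1*(-2369) = 0 - 1*(-2369) = 0 + 2369 = 2369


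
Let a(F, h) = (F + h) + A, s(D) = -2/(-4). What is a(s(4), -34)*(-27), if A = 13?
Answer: 1107/2 ≈ 553.50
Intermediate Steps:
s(D) = ½ (s(D) = -2*(-¼) = ½)
a(F, h) = 13 + F + h (a(F, h) = (F + h) + 13 = 13 + F + h)
a(s(4), -34)*(-27) = (13 + ½ - 34)*(-27) = -41/2*(-27) = 1107/2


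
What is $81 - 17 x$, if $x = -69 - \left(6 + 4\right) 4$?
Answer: $1934$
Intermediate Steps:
$x = -109$ ($x = -69 - 10 \cdot 4 = -69 - 40 = -109$)
$81 - 17 x = 81 - -1853 = 81 + 1853 = 1934$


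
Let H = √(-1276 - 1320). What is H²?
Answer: -2596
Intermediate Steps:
H = 2*I*√649 (H = √(-2596) = 2*I*√649 ≈ 50.951*I)
H² = (2*I*√649)² = -2596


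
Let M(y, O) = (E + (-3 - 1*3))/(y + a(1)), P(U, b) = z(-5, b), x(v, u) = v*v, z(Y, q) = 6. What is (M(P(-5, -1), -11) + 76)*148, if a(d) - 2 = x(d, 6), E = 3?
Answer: 33596/3 ≈ 11199.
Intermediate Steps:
x(v, u) = v**2
P(U, b) = 6
a(d) = 2 + d**2
M(y, O) = -3/(3 + y) (M(y, O) = (3 + (-3 - 1*3))/(y + (2 + 1**2)) = (3 + (-3 - 3))/(y + (2 + 1)) = (3 - 6)/(y + 3) = -3/(3 + y))
(M(P(-5, -1), -11) + 76)*148 = (-3/(3 + 6) + 76)*148 = (-3/9 + 76)*148 = (-3*1/9 + 76)*148 = (-1/3 + 76)*148 = (227/3)*148 = 33596/3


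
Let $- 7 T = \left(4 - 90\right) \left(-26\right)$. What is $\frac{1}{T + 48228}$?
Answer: $\frac{7}{335360} \approx 2.0873 \cdot 10^{-5}$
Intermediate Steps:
$T = - \frac{2236}{7}$ ($T = - \frac{\left(4 - 90\right) \left(-26\right)}{7} = - \frac{\left(-86\right) \left(-26\right)}{7} = \left(- \frac{1}{7}\right) 2236 = - \frac{2236}{7} \approx -319.43$)
$\frac{1}{T + 48228} = \frac{1}{- \frac{2236}{7} + 48228} = \frac{1}{\frac{335360}{7}} = \frac{7}{335360}$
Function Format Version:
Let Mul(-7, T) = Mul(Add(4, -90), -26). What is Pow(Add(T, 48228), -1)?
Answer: Rational(7, 335360) ≈ 2.0873e-5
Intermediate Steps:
T = Rational(-2236, 7) (T = Mul(Rational(-1, 7), Mul(Add(4, -90), -26)) = Mul(Rational(-1, 7), Mul(-86, -26)) = Mul(Rational(-1, 7), 2236) = Rational(-2236, 7) ≈ -319.43)
Pow(Add(T, 48228), -1) = Pow(Add(Rational(-2236, 7), 48228), -1) = Pow(Rational(335360, 7), -1) = Rational(7, 335360)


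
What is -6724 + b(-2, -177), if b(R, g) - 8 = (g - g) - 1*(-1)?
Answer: -6715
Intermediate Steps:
b(R, g) = 9 (b(R, g) = 8 + ((g - g) - 1*(-1)) = 8 + (0 + 1) = 8 + 1 = 9)
-6724 + b(-2, -177) = -6724 + 9 = -6715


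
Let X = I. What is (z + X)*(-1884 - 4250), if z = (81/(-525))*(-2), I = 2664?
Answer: -2860002036/175 ≈ -1.6343e+7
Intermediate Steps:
z = 54/175 (z = (81*(-1/525))*(-2) = -27/175*(-2) = 54/175 ≈ 0.30857)
X = 2664
(z + X)*(-1884 - 4250) = (54/175 + 2664)*(-1884 - 4250) = (466254/175)*(-6134) = -2860002036/175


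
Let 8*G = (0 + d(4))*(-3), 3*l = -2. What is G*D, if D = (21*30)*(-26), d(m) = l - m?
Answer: -28665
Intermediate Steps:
l = -⅔ (l = (⅓)*(-2) = -⅔ ≈ -0.66667)
d(m) = -⅔ - m
D = -16380 (D = 630*(-26) = -16380)
G = 7/4 (G = ((0 + (-⅔ - 1*4))*(-3))/8 = ((0 + (-⅔ - 4))*(-3))/8 = ((0 - 14/3)*(-3))/8 = (-14/3*(-3))/8 = (⅛)*14 = 7/4 ≈ 1.7500)
G*D = (7/4)*(-16380) = -28665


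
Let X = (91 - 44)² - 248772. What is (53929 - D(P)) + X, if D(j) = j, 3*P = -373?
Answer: -577529/3 ≈ -1.9251e+5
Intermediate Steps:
P = -373/3 (P = (⅓)*(-373) = -373/3 ≈ -124.33)
X = -246563 (X = 47² - 248772 = 2209 - 248772 = -246563)
(53929 - D(P)) + X = (53929 - 1*(-373/3)) - 246563 = (53929 + 373/3) - 246563 = 162160/3 - 246563 = -577529/3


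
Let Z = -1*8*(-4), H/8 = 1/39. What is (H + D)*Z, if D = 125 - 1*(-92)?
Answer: 271072/39 ≈ 6950.6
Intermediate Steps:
D = 217 (D = 125 + 92 = 217)
H = 8/39 ≈ 0.20513
Z = 32 (Z = -8*(-4) = 32)
(H + D)*Z = (8/39 + 217)*32 = (8471/39)*32 = 271072/39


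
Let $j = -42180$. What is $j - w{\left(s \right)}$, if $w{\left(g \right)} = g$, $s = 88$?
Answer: $-42268$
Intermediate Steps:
$j - w{\left(s \right)} = -42180 - 88 = -42268$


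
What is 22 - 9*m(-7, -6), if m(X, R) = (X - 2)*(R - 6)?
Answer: -950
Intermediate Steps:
m(X, R) = (-6 + R)*(-2 + X) (m(X, R) = (-2 + X)*(-6 + R) = (-6 + R)*(-2 + X))
22 - 9*m(-7, -6) = 22 - 9*(12 - 6*(-7) - 2*(-6) - 6*(-7)) = 22 - 9*(12 + 42 + 12 + 42) = 22 - 9*108 = 22 - 972 = -950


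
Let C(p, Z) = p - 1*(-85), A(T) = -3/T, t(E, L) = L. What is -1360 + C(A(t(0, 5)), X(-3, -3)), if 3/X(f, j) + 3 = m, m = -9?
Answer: -6378/5 ≈ -1275.6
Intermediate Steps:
X(f, j) = -¼ (X(f, j) = 3/(-3 - 9) = 3/(-12) = 3*(-1/12) = -¼)
C(p, Z) = 85 + p (C(p, Z) = p + 85 = 85 + p)
-1360 + C(A(t(0, 5)), X(-3, -3)) = -1360 + (85 - 3/5) = -1360 + (85 - 3*⅕) = -1360 + (85 - ⅗) = -1360 + 422/5 = -6378/5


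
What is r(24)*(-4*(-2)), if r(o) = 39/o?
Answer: 13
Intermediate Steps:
r(24)*(-4*(-2)) = (39/24)*(-4*(-2)) = (39*(1/24))*8 = (13/8)*8 = 13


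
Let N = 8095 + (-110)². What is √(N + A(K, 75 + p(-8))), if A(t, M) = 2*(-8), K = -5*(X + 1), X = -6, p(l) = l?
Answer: √20179 ≈ 142.05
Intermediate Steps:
N = 20195 (N = 8095 + 12100 = 20195)
K = 25 (K = -5*(-6 + 1) = -5*(-5) = 25)
A(t, M) = -16
√(N + A(K, 75 + p(-8))) = √(20195 - 16) = √20179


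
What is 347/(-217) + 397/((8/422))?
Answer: 18176051/868 ≈ 20940.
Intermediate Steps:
347/(-217) + 397/((8/422)) = 347*(-1/217) + 397/((8*(1/422))) = -347/217 + 397/(4/211) = -347/217 + 397*(211/4) = -347/217 + 83767/4 = 18176051/868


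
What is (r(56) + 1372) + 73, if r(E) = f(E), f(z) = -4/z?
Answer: 20229/14 ≈ 1444.9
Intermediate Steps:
r(E) = -4/E
(r(56) + 1372) + 73 = (-4/56 + 1372) + 73 = (-4*1/56 + 1372) + 73 = (-1/14 + 1372) + 73 = 19207/14 + 73 = 20229/14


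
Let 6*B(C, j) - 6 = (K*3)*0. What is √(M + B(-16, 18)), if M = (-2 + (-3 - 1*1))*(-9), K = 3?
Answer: √55 ≈ 7.4162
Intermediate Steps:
B(C, j) = 1 (B(C, j) = 1 + ((3*3)*0)/6 = 1 + (9*0)/6 = 1 + (⅙)*0 = 1 + 0 = 1)
M = 54 (M = (-2 + (-3 - 1))*(-9) = (-2 - 4)*(-9) = -6*(-9) = 54)
√(M + B(-16, 18)) = √(54 + 1) = √55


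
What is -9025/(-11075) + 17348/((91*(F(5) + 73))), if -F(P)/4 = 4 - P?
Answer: 10214691/3104101 ≈ 3.2907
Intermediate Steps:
F(P) = -16 + 4*P (F(P) = -4*(4 - P) = -16 + 4*P)
-9025/(-11075) + 17348/((91*(F(5) + 73))) = -9025/(-11075) + 17348/((91*((-16 + 4*5) + 73))) = -9025*(-1/11075) + 17348/((91*((-16 + 20) + 73))) = 361/443 + 17348/((91*(4 + 73))) = 361/443 + 17348/((91*77)) = 361/443 + 17348/7007 = 10214691/3104101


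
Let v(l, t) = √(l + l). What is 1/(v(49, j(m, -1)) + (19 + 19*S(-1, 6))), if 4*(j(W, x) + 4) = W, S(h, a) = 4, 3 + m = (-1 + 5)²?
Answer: 95/8927 - 7*√2/8927 ≈ 0.0095329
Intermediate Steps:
m = 13 (m = -3 + (-1 + 5)² = -3 + 4² = -3 + 16 = 13)
j(W, x) = -4 + W/4
v(l, t) = √2*√l (v(l, t) = √(2*l) = √2*√l)
1/(v(49, j(m, -1)) + (19 + 19*S(-1, 6))) = 1/(√2*√49 + (19 + 19*4)) = 1/(√2*7 + (19 + 76)) = 1/(7*√2 + 95) = 1/(95 + 7*√2)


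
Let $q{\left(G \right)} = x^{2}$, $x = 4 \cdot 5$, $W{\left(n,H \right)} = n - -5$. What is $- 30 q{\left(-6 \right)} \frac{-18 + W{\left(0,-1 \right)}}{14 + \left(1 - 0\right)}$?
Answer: $10400$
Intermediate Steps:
$W{\left(n,H \right)} = 5 + n$ ($W{\left(n,H \right)} = n + 5 = 5 + n$)
$x = 20$
$q{\left(G \right)} = 400$ ($q{\left(G \right)} = 20^{2} = 400$)
$- 30 q{\left(-6 \right)} \frac{-18 + W{\left(0,-1 \right)}}{14 + \left(1 - 0\right)} = \left(-30\right) 400 \frac{-18 + \left(5 + 0\right)}{14 + \left(1 - 0\right)} = - 12000 \frac{-18 + 5}{14 + \left(1 + 0\right)} = - 12000 \left(- \frac{13}{14 + 1}\right) = - 12000 \left(- \frac{13}{15}\right) = - 12000 \left(\left(-13\right) \frac{1}{15}\right) = \left(-12000\right) \left(- \frac{13}{15}\right) = 10400$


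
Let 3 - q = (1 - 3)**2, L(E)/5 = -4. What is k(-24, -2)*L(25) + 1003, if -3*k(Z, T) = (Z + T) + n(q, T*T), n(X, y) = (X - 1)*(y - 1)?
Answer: 2369/3 ≈ 789.67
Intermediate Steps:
L(E) = -20 (L(E) = 5*(-4) = -20)
q = -1 (q = 3 - (1 - 3)**2 = 3 - 1*(-2)**2 = 3 - 1*4 = 3 - 4 = -1)
n(X, y) = (-1 + X)*(-1 + y)
k(Z, T) = -2/3 - T/3 - Z/3 + 2*T**2/3 (k(Z, T) = -((Z + T) + (1 - 1*(-1) - T*T - T*T))/3 = -((T + Z) + (1 + 1 - T**2 - T**2))/3 = -((T + Z) + (2 - 2*T**2))/3 = -(2 + T + Z - 2*T**2)/3 = -2/3 - T/3 - Z/3 + 2*T**2/3)
k(-24, -2)*L(25) + 1003 = (-2/3 - 1/3*(-2) - 1/3*(-24) + (2/3)*(-2)**2)*(-20) + 1003 = (-2/3 + 2/3 + 8 + (2/3)*4)*(-20) + 1003 = (-2/3 + 2/3 + 8 + 8/3)*(-20) + 1003 = (32/3)*(-20) + 1003 = -640/3 + 1003 = 2369/3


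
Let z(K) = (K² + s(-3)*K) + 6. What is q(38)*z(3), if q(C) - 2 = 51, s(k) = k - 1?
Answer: 159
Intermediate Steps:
s(k) = -1 + k
z(K) = 6 + K² - 4*K (z(K) = (K² + (-1 - 3)*K) + 6 = (K² - 4*K) + 6 = 6 + K² - 4*K)
q(C) = 53 (q(C) = 2 + 51 = 53)
q(38)*z(3) = 53*(6 + 3² - 4*3) = 53*(6 + 9 - 12) = 53*3 = 159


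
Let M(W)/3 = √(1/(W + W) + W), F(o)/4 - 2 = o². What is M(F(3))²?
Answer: 34857/88 ≈ 396.10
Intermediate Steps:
F(o) = 8 + 4*o²
M(W) = 3*√(W + 1/(2*W)) (M(W) = 3*√(1/(W + W) + W) = 3*√(1/(2*W) + W) = 3*√(W + 1/(2*W)))
M(F(3))² = (3*√(2/(8 + 4*3²) + 4*(8 + 4*3²))/2)² = (3*√(2/(8 + 4*9) + 4*(8 + 4*9))/2)² = (3*√(2/(8 + 36) + 4*(8 + 36))/2)² = (3*√(2/44 + 4*44)/2)² = (3*√(2*(1/44) + 176)/2)² = (3*√(1/22 + 176)/2)² = (3*√(3873/22)/2)² = (3*(√85206/22)/2)² = (3*√85206/44)² = 34857/88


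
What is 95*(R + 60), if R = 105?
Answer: 15675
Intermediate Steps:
95*(R + 60) = 95*(105 + 60) = 95*165 = 15675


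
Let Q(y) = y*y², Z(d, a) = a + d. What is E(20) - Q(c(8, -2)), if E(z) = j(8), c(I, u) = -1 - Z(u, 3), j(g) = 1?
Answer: 9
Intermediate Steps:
c(I, u) = -4 - u (c(I, u) = -1 - (3 + u) = -1 + (-3 - u) = -4 - u)
Q(y) = y³
E(z) = 1
E(20) - Q(c(8, -2)) = 1 - (-4 - 1*(-2))³ = 1 - (-4 + 2)³ = 1 - 1*(-2)³ = 1 - 1*(-8) = 1 + 8 = 9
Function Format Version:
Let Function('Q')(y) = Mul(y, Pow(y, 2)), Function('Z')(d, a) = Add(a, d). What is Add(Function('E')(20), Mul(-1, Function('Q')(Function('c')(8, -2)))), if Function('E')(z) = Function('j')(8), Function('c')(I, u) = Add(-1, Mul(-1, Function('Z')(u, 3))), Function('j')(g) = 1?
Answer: 9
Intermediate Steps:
Function('c')(I, u) = Add(-4, Mul(-1, u)) (Function('c')(I, u) = Add(-1, Mul(-1, Add(3, u))) = Add(-1, Add(-3, Mul(-1, u))) = Add(-4, Mul(-1, u)))
Function('Q')(y) = Pow(y, 3)
Function('E')(z) = 1
Add(Function('E')(20), Mul(-1, Function('Q')(Function('c')(8, -2)))) = Add(1, Mul(-1, Pow(Add(-4, Mul(-1, -2)), 3))) = Add(1, Mul(-1, Pow(Add(-4, 2), 3))) = Add(1, Mul(-1, Pow(-2, 3))) = Add(1, Mul(-1, -8)) = Add(1, 8) = 9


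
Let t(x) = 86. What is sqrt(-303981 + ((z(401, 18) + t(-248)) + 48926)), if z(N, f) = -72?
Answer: I*sqrt(255041) ≈ 505.02*I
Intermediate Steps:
sqrt(-303981 + ((z(401, 18) + t(-248)) + 48926)) = sqrt(-303981 + ((-72 + 86) + 48926)) = sqrt(-303981 + (14 + 48926)) = sqrt(-303981 + 48940) = sqrt(-255041) = I*sqrt(255041)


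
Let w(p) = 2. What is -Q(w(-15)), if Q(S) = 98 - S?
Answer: -96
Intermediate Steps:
-Q(w(-15)) = -(98 - 1*2) = -(98 - 2) = -1*96 = -96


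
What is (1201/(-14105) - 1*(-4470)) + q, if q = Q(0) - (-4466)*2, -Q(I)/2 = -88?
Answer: 191516489/14105 ≈ 13578.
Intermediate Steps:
Q(I) = 176 (Q(I) = -2*(-88) = 176)
q = 9108 (q = 176 - (-4466)*2 = 176 - 1*(-8932) = 176 + 8932 = 9108)
(1201/(-14105) - 1*(-4470)) + q = (1201/(-14105) - 1*(-4470)) + 9108 = (1201*(-1/14105) + 4470) + 9108 = (-1201/14105 + 4470) + 9108 = 63048149/14105 + 9108 = 191516489/14105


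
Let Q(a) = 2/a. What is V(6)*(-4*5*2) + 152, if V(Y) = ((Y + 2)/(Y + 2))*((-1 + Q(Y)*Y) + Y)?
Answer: -128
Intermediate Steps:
V(Y) = 1 + Y (V(Y) = ((Y + 2)/(Y + 2))*((-1 + (2/Y)*Y) + Y) = ((2 + Y)/(2 + Y))*((-1 + 2) + Y) = 1*(1 + Y) = 1 + Y)
V(6)*(-4*5*2) + 152 = (1 + 6)*(-4*5*2) + 152 = 7*(-20*2) + 152 = 7*(-40) + 152 = -280 + 152 = -128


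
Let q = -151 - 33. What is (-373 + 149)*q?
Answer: 41216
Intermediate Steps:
q = -184
(-373 + 149)*q = (-373 + 149)*(-184) = -224*(-184) = 41216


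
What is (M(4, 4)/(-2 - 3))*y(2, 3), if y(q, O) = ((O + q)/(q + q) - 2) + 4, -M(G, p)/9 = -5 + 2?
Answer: -351/20 ≈ -17.550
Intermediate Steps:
M(G, p) = 27 (M(G, p) = -9*(-5 + 2) = -9*(-3) = 27)
y(q, O) = 2 + (O + q)/(2*q) (y(q, O) = ((O + q)/((2*q)) - 2) + 4 = ((O + q)*(1/(2*q)) - 2) + 4 = ((O + q)/(2*q) - 2) + 4 = (-2 + (O + q)/(2*q)) + 4 = 2 + (O + q)/(2*q))
(M(4, 4)/(-2 - 3))*y(2, 3) = (27/(-2 - 3))*((1/2)*(3 + 5*2)/2) = (27/(-5))*((1/2)*(1/2)*(3 + 10)) = (27*(-1/5))*((1/2)*(1/2)*13) = -27/5*13/4 = -351/20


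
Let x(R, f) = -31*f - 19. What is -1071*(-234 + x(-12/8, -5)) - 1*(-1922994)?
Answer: 2027952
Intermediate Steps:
x(R, f) = -19 - 31*f
-1071*(-234 + x(-12/8, -5)) - 1*(-1922994) = -1071*(-234 + (-19 - 31*(-5))) - 1*(-1922994) = -1071*(-234 + (-19 + 155)) + 1922994 = -1071*(-234 + 136) + 1922994 = -1071*(-98) + 1922994 = 104958 + 1922994 = 2027952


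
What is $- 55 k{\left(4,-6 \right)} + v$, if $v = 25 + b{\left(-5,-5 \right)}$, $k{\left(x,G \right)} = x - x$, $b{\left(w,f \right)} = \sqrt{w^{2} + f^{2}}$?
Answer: $25 + 5 \sqrt{2} \approx 32.071$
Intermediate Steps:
$b{\left(w,f \right)} = \sqrt{f^{2} + w^{2}}$
$k{\left(x,G \right)} = 0$
$v = 25 + 5 \sqrt{2}$ ($v = 25 + \sqrt{\left(-5\right)^{2} + \left(-5\right)^{2}} = 25 + \sqrt{25 + 25} = 25 + \sqrt{50} = 25 + 5 \sqrt{2} \approx 32.071$)
$- 55 k{\left(4,-6 \right)} + v = \left(-55\right) 0 + \left(25 + 5 \sqrt{2}\right) = 0 + \left(25 + 5 \sqrt{2}\right) = 25 + 5 \sqrt{2}$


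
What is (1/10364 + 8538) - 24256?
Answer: -162901351/10364 ≈ -15718.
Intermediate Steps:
(1/10364 + 8538) - 24256 = 88487833/10364 - 24256 = -162901351/10364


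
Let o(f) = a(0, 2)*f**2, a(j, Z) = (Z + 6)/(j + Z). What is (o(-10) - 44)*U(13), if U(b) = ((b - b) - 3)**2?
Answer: 3204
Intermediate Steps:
U(b) = 9 (U(b) = (0 - 3)**2 = (-3)**2 = 9)
a(j, Z) = (6 + Z)/(Z + j)
o(f) = 4*f**2 (o(f) = ((6 + 2)/(2 + 0))*f**2 = (8/2)*f**2 = ((1/2)*8)*f**2 = 4*f**2)
(o(-10) - 44)*U(13) = (4*(-10)**2 - 44)*9 = (4*100 - 44)*9 = (400 - 44)*9 = 356*9 = 3204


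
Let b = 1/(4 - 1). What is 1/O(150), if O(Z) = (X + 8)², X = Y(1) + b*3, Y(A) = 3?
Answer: 1/144 ≈ 0.0069444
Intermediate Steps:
b = ⅓ (b = 1/3 = ⅓ ≈ 0.33333)
X = 4 (X = 3 + (⅓)*3 = 3 + 1 = 4)
O(Z) = 144 (O(Z) = (4 + 8)² = 12² = 144)
1/O(150) = 1/144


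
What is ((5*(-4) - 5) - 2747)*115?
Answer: -318780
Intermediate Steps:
((5*(-4) - 5) - 2747)*115 = ((-20 - 5) - 2747)*115 = (-25 - 2747)*115 = -2772*115 = -318780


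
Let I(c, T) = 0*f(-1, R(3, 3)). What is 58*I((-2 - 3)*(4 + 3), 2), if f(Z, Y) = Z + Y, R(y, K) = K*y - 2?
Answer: 0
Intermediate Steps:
R(y, K) = -2 + K*y
f(Z, Y) = Y + Z
I(c, T) = 0 (I(c, T) = 0*((-2 + 3*3) - 1) = 0*((-2 + 9) - 1) = 0*(7 - 1) = 0*6 = 0)
58*I((-2 - 3)*(4 + 3), 2) = 58*0 = 0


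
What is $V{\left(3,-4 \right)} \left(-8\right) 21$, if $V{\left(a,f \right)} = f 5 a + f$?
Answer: $10752$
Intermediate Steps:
$V{\left(a,f \right)} = f + 5 a f$ ($V{\left(a,f \right)} = 5 f a + f = 5 a f + f = f + 5 a f$)
$V{\left(3,-4 \right)} \left(-8\right) 21 = - 4 \left(1 + 5 \cdot 3\right) \left(-8\right) 21 = - 4 \left(1 + 15\right) \left(-8\right) 21 = \left(-4\right) 16 \left(-8\right) 21 = \left(-64\right) \left(-8\right) 21 = 512 \cdot 21 = 10752$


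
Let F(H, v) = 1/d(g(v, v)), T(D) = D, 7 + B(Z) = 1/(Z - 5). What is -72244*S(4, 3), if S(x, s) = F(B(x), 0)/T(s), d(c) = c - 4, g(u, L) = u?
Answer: 18061/3 ≈ 6020.3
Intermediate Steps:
d(c) = -4 + c
B(Z) = -7 + 1/(-5 + Z) (B(Z) = -7 + 1/(Z - 5) = -7 + 1/(-5 + Z))
F(H, v) = 1/(-4 + v)
S(x, s) = -1/(4*s) (S(x, s) = 1/((-4 + 0)*s) = 1/((-4)*s) = -1/(4*s))
-72244*S(4, 3) = -(-18061)/3 = -72244*(-1/12) = 18061/3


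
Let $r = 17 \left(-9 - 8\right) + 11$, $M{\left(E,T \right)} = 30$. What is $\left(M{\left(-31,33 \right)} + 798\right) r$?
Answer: $-230184$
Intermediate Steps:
$r = -278$ ($r = 17 \left(-9 - 8\right) + 11 = 17 \left(-17\right) + 11 = -289 + 11 = -278$)
$\left(M{\left(-31,33 \right)} + 798\right) r = \left(30 + 798\right) \left(-278\right) = 828 \left(-278\right) = -230184$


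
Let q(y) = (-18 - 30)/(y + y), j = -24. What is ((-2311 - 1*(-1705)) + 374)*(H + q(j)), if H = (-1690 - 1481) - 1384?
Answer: 1056528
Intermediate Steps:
q(y) = -24/y (q(y) = -48*1/(2*y) = -24/y)
H = -4555 (H = -3171 - 1384 = -4555)
((-2311 - 1*(-1705)) + 374)*(H + q(j)) = ((-2311 - 1*(-1705)) + 374)*(-4555 - 24/(-24)) = ((-2311 + 1705) + 374)*(-4555 - 24*(-1/24)) = (-606 + 374)*(-4555 + 1) = -232*(-4554) = 1056528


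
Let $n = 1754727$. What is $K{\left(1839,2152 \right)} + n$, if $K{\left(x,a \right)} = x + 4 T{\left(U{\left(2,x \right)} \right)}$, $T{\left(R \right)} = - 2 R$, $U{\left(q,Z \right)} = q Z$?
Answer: $1727142$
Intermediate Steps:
$U{\left(q,Z \right)} = Z q$
$K{\left(x,a \right)} = - 15 x$ ($K{\left(x,a \right)} = x + 4 \left(- 2 x 2\right) = x + 4 \left(- 2 \cdot 2 x\right) = x + 4 \left(- 4 x\right) = x - 16 x = - 15 x$)
$K{\left(1839,2152 \right)} + n = \left(-15\right) 1839 + 1754727 = -27585 + 1754727 = 1727142$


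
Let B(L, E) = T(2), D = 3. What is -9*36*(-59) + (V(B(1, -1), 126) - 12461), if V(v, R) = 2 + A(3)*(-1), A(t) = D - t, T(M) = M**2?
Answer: 6657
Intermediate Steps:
B(L, E) = 4 (B(L, E) = 2**2 = 4)
A(t) = 3 - t
V(v, R) = 2 (V(v, R) = 2 + (3 - 1*3)*(-1) = 2 + (3 - 3)*(-1) = 2 + 0*(-1) = 2 + 0 = 2)
-9*36*(-59) + (V(B(1, -1), 126) - 12461) = -9*36*(-59) + (2 - 12461) = -324*(-59) - 12459 = 19116 - 12459 = 6657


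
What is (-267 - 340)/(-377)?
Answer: 607/377 ≈ 1.6101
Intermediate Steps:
(-267 - 340)/(-377) = -607*(-1/377) = 607/377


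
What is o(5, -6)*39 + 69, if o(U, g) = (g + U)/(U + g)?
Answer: 108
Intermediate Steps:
o(U, g) = 1 (o(U, g) = (U + g)/(U + g) = 1)
o(5, -6)*39 + 69 = 1*39 + 69 = 39 + 69 = 108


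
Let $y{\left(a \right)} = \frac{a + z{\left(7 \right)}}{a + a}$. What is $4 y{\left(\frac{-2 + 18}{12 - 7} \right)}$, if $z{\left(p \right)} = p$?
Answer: $\frac{51}{8} \approx 6.375$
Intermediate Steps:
$y{\left(a \right)} = \frac{7 + a}{2 a}$ ($y{\left(a \right)} = \frac{a + 7}{a + a} = \frac{7 + a}{2 a}$)
$4 y{\left(\frac{-2 + 18}{12 - 7} \right)} = 4 \frac{7 + \frac{-2 + 18}{12 - 7}}{2 \frac{-2 + 18}{12 - 7}} = 4 \frac{7 + \frac{16}{5}}{2 \cdot \frac{16}{5}} = 4 \cdot \frac{1}{2} \cdot \frac{5}{16} \cdot \frac{51}{5} = 4 \cdot \frac{51}{32} = \frac{51}{8}$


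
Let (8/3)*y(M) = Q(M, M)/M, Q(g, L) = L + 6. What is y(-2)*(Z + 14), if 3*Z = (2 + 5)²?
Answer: -91/4 ≈ -22.750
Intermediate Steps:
Q(g, L) = 6 + L
y(M) = 3*(6 + M)/(8*M) (y(M) = 3*((6 + M)/M)/8 = 3*(6 + M)/(8*M))
Z = 49/3 (Z = (2 + 5)²/3 = (⅓)*7² = (⅓)*49 = 49/3 ≈ 16.333)
y(-2)*(Z + 14) = ((3/8)*(6 - 2)/(-2))*(49/3 + 14) = ((3/8)*(-½)*4)*(91/3) = -¾*91/3 = -91/4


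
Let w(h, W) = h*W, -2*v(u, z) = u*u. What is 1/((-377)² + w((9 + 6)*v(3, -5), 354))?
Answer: 1/118234 ≈ 8.4578e-6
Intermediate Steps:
v(u, z) = -u²/2 (v(u, z) = -u*u/2 = -u²/2)
w(h, W) = W*h
1/((-377)² + w((9 + 6)*v(3, -5), 354)) = 1/((-377)² + 354*((9 + 6)*(-½*3²))) = 1/(142129 + 354*(15*(-½*9))) = 1/(142129 + 354*(15*(-9/2))) = 1/(142129 + 354*(-135/2)) = 1/(142129 - 23895) = 1/118234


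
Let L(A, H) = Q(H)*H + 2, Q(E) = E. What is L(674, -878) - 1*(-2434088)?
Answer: 3204974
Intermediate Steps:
L(A, H) = 2 + H² (L(A, H) = H*H + 2 = H² + 2 = 2 + H²)
L(674, -878) - 1*(-2434088) = (2 + (-878)²) - 1*(-2434088) = (2 + 770884) + 2434088 = 770886 + 2434088 = 3204974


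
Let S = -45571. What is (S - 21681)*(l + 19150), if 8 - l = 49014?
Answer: 2007875712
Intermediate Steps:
l = -49006 (l = 8 - 1*49014 = 8 - 49014 = -49006)
(S - 21681)*(l + 19150) = (-45571 - 21681)*(-49006 + 19150) = -67252*(-29856) = 2007875712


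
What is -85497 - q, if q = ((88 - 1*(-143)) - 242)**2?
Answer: -85618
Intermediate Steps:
q = 121 (q = ((88 + 143) - 242)**2 = (231 - 242)**2 = (-11)**2 = 121)
-85497 - q = -85497 - 1*121 = -85497 - 121 = -85618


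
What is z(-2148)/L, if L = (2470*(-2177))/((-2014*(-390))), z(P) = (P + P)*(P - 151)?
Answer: -3140728272/2177 ≈ -1.4427e+6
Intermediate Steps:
z(P) = 2*P*(-151 + P) (z(P) = (2*P)*(-151 + P) = 2*P*(-151 + P))
L = -2177/318 (L = -5377190/785460 = -5377190*1/785460 = -2177/318 ≈ -6.8459)
z(-2148)/L = (2*(-2148)*(-151 - 2148))/(-2177/318) = (2*(-2148)*(-2299))*(-318/2177) = 9876504*(-318/2177) = -3140728272/2177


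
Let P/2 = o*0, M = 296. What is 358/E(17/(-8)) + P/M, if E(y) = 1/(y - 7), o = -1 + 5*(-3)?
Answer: -13067/4 ≈ -3266.8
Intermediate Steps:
o = -16 (o = -1 - 15 = -16)
P = 0 (P = 2*(-16*0) = 2*0 = 0)
E(y) = 1/(-7 + y)
358/E(17/(-8)) + P/M = 358/(1/(-7 + 17/(-8))) + 0/296 = 358/(1/(-7 + 17*(-⅛))) + 0*(1/296) = 358/(1/(-7 - 17/8)) + 0 = 358/(1/(-73/8)) + 0 = 358/(-8/73) + 0 = 358*(-73/8) + 0 = -13067/4 + 0 = -13067/4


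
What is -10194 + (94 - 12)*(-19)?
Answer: -11752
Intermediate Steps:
-10194 + (94 - 12)*(-19) = -10194 + 82*(-19) = -10194 - 1558 = -11752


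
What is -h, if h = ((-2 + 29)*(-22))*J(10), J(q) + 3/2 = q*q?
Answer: 58509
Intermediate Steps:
J(q) = -3/2 + q**2 (J(q) = -3/2 + q*q = -3/2 + q**2)
h = -58509 (h = ((-2 + 29)*(-22))*(-3/2 + 10**2) = (27*(-22))*(-3/2 + 100) = -594*197/2 = -58509)
-h = -1*(-58509) = 58509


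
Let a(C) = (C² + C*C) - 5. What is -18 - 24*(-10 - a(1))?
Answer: 150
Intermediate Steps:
a(C) = -5 + 2*C² (a(C) = (C² + C²) - 5 = 2*C² - 5 = -5 + 2*C²)
-18 - 24*(-10 - a(1)) = -18 - 24*(-10 - (-5 + 2*1²)) = -18 - 24*(-10 - (-5 + 2*1)) = -18 - 24*(-10 - (-5 + 2)) = -18 - 24*(-10 - 1*(-3)) = -18 - 24*(-10 + 3) = -18 - 24*(-7) = -18 + 168 = 150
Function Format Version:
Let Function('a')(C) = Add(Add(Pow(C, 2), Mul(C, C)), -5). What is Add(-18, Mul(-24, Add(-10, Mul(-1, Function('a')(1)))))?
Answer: 150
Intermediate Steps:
Function('a')(C) = Add(-5, Mul(2, Pow(C, 2))) (Function('a')(C) = Add(Add(Pow(C, 2), Pow(C, 2)), -5) = Add(Mul(2, Pow(C, 2)), -5) = Add(-5, Mul(2, Pow(C, 2))))
Add(-18, Mul(-24, Add(-10, Mul(-1, Function('a')(1))))) = Add(-18, Mul(-24, Add(-10, Mul(-1, Add(-5, Mul(2, Pow(1, 2))))))) = Add(-18, Mul(-24, Add(-10, Mul(-1, Add(-5, Mul(2, 1)))))) = Add(-18, Mul(-24, Add(-10, Mul(-1, Add(-5, 2))))) = Add(-18, Mul(-24, Add(-10, Mul(-1, -3)))) = Add(-18, Mul(-24, Add(-10, 3))) = Add(-18, Mul(-24, -7)) = Add(-18, 168) = 150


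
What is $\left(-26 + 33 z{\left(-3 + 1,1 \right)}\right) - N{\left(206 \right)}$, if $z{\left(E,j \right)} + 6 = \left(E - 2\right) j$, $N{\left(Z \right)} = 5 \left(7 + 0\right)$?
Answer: $-391$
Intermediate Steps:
$N{\left(Z \right)} = 35$ ($N{\left(Z \right)} = 5 \cdot 7 = 35$)
$z{\left(E,j \right)} = -6 + j \left(-2 + E\right)$ ($z{\left(E,j \right)} = -6 + \left(E - 2\right) j = -6 + \left(-2 + E\right) j = -6 + j \left(-2 + E\right)$)
$\left(-26 + 33 z{\left(-3 + 1,1 \right)}\right) - N{\left(206 \right)} = \left(-26 + 33 \left(-6 - 2 + \left(-3 + 1\right) 1\right)\right) - 35 = \left(-26 + 33 \left(-6 - 2 - 2\right)\right) - 35 = \left(-26 + 33 \left(-10\right)\right) - 35 = \left(-26 - 330\right) - 35 = -356 - 35 = -391$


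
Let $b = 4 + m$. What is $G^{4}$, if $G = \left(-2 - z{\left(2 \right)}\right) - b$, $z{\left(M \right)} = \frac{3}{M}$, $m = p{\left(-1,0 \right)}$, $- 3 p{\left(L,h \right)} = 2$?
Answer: $\frac{2825761}{1296} \approx 2180.4$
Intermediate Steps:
$p{\left(L,h \right)} = - \frac{2}{3}$ ($p{\left(L,h \right)} = \left(- \frac{1}{3}\right) 2 = - \frac{2}{3}$)
$m = - \frac{2}{3} \approx -0.66667$
$b = \frac{10}{3}$ ($b = 4 - \frac{2}{3} = \frac{10}{3} \approx 3.3333$)
$G = - \frac{41}{6}$ ($G = \left(-2 - \frac{3}{2}\right) - \frac{10}{3} = - \frac{7}{2} - \frac{10}{3} = - \frac{41}{6} \approx -6.8333$)
$G^{4} = \left(- \frac{41}{6}\right)^{4} = \frac{2825761}{1296}$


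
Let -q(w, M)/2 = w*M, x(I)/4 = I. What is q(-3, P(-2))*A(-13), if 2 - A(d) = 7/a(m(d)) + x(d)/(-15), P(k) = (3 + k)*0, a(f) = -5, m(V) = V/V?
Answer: 0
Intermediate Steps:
m(V) = 1
x(I) = 4*I
P(k) = 0
A(d) = 17/5 + 4*d/15 (A(d) = 2 - (7/(-5) + (4*d)/(-15)) = 2 - (7*(-⅕) + (4*d)*(-1/15)) = 2 - (-7/5 - 4*d/15) = 2 + (7/5 + 4*d/15) = 17/5 + 4*d/15)
q(w, M) = -2*M*w (q(w, M) = -2*w*M = -2*M*w)
q(-3, P(-2))*A(-13) = (-2*0*(-3))*(17/5 + (4/15)*(-13)) = 0*(17/5 - 52/15) = 0*(-1/15) = 0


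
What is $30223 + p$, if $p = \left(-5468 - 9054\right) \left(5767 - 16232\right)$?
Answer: $152002953$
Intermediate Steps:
$p = 151972730$ ($p = \left(-14522\right) \left(-10465\right) = 151972730$)
$30223 + p = 30223 + 151972730 = 152002953$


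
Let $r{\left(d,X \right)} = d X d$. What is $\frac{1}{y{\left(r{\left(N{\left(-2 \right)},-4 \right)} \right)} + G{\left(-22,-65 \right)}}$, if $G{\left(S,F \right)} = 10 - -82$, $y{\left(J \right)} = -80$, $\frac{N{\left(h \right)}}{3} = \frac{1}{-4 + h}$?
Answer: $\frac{1}{12} \approx 0.083333$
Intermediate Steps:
$N{\left(h \right)} = \frac{3}{-4 + h}$
$r{\left(d,X \right)} = X d^{2}$ ($r{\left(d,X \right)} = X d d = X d^{2}$)
$G{\left(S,F \right)} = 92$ ($G{\left(S,F \right)} = 10 + 82 = 92$)
$\frac{1}{y{\left(r{\left(N{\left(-2 \right)},-4 \right)} \right)} + G{\left(-22,-65 \right)}} = \frac{1}{-80 + 92} = \frac{1}{12}$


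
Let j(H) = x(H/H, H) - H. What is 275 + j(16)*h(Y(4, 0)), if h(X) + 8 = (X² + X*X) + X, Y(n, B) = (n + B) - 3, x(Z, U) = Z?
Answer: 350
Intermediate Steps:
Y(n, B) = -3 + B + n (Y(n, B) = (B + n) - 3 = -3 + B + n)
j(H) = 1 - H (j(H) = H/H - H = 1 - H)
h(X) = -8 + X + 2*X² (h(X) = -8 + ((X² + X*X) + X) = -8 + ((X² + X²) + X) = -8 + (2*X² + X) = -8 + (X + 2*X²) = -8 + X + 2*X²)
275 + j(16)*h(Y(4, 0)) = 275 + (1 - 1*16)*(-8 + (-3 + 0 + 4) + 2*(-3 + 0 + 4)²) = 275 + (1 - 16)*(-8 + 1 + 2*1²) = 275 - 15*(-8 + 1 + 2*1) = 275 - 15*(-8 + 1 + 2) = 275 - 15*(-5) = 275 + 75 = 350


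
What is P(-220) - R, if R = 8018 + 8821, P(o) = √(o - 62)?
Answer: -16839 + I*√282 ≈ -16839.0 + 16.793*I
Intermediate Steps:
P(o) = √(-62 + o)
R = 16839
P(-220) - R = √(-62 - 220) - 1*16839 = √(-282) - 16839 = I*√282 - 16839 = -16839 + I*√282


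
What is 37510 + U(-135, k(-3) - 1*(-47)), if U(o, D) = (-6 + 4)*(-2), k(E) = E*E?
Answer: 37514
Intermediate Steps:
k(E) = E²
U(o, D) = 4 (U(o, D) = -2*(-2) = 4)
37510 + U(-135, k(-3) - 1*(-47)) = 37510 + 4 = 37514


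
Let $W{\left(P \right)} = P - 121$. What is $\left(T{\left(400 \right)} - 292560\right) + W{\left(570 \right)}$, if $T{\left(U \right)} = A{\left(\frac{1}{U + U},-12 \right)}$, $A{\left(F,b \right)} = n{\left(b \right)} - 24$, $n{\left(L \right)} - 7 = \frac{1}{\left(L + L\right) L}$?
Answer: $- \frac{84132863}{288} \approx -2.9213 \cdot 10^{5}$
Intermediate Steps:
$n{\left(L \right)} = 7 + \frac{1}{2 L^{2}}$ ($n{\left(L \right)} = 7 + \frac{1}{\left(L + L\right) L} = 7 + \frac{1}{2 L L} = 7 + \frac{\frac{1}{2} \frac{1}{L}}{L} = 7 + \frac{1}{2 L^{2}}$)
$W{\left(P \right)} = -121 + P$
$A{\left(F,b \right)} = -17 + \frac{1}{2 b^{2}}$ ($A{\left(F,b \right)} = \left(7 + \frac{1}{2 b^{2}}\right) - 24 = -17 + \frac{1}{2 b^{2}}$)
$T{\left(U \right)} = - \frac{4895}{288}$ ($T{\left(U \right)} = -17 + \frac{1}{2 \cdot 144} = -17 + \frac{1}{2} \cdot \frac{1}{144} = -17 + \frac{1}{288} = - \frac{4895}{288}$)
$\left(T{\left(400 \right)} - 292560\right) + W{\left(570 \right)} = \left(- \frac{4895}{288} - 292560\right) + \left(-121 + 570\right) = - \frac{84262175}{288} + 449 = - \frac{84132863}{288}$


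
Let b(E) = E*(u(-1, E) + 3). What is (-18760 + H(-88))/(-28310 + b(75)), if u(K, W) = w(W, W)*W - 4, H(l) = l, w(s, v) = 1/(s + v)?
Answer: 37696/56695 ≈ 0.66489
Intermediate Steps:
u(K, W) = -7/2 (u(K, W) = W/(W + W) - 4 = W/((2*W)) - 4 = (1/(2*W))*W - 4 = 1/2 - 4 = -7/2)
b(E) = -E/2 (b(E) = E*(-7/2 + 3) = E*(-1/2) = -E/2)
(-18760 + H(-88))/(-28310 + b(75)) = (-18760 - 88)/(-28310 - 1/2*75) = -18848/(-28310 - 75/2) = -18848/(-56695/2) = -18848*(-2/56695) = 37696/56695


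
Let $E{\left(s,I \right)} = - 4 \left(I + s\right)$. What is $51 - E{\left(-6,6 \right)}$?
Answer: $51$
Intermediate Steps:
$E{\left(s,I \right)} = - 4 I - 4 s$
$51 - E{\left(-6,6 \right)} = 51 - \left(\left(-4\right) 6 - -24\right) = 51 - \left(-24 + 24\right) = 51 - 0 = 51 + 0 = 51$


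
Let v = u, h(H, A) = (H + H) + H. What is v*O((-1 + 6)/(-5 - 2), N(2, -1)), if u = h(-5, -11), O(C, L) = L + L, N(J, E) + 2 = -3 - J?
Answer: 210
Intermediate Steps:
N(J, E) = -5 - J (N(J, E) = -2 + (-3 - J) = -5 - J)
O(C, L) = 2*L
h(H, A) = 3*H (h(H, A) = 2*H + H = 3*H)
u = -15 (u = 3*(-5) = -15)
v = -15
v*O((-1 + 6)/(-5 - 2), N(2, -1)) = -30*(-5 - 1*2) = -30*(-5 - 2) = -30*(-7) = -15*(-14) = 210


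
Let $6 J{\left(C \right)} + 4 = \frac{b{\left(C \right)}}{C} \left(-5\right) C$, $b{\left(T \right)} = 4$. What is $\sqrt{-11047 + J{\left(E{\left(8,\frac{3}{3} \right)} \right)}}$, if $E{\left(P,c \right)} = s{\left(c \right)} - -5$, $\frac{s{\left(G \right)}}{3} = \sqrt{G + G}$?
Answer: $i \sqrt{11051} \approx 105.12 i$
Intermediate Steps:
$s{\left(G \right)} = 3 \sqrt{2} \sqrt{G}$ ($s{\left(G \right)} = 3 \sqrt{G + G} = 3 \sqrt{2 G} = 3 \sqrt{2} \sqrt{G}$)
$E{\left(P,c \right)} = 5 + 3 \sqrt{2} \sqrt{c}$ ($E{\left(P,c \right)} = 3 \sqrt{2} \sqrt{c} - -5 = 3 \sqrt{2} \sqrt{c} + 5 = 5 + 3 \sqrt{2} \sqrt{c}$)
$J{\left(C \right)} = -4$ ($J{\left(C \right)} = - \frac{2}{3} + \frac{\frac{4}{C} \left(-5\right) C}{6} = - \frac{2}{3} + \frac{- \frac{20}{C} C}{6} = - \frac{2}{3} + \frac{1}{6} \left(-20\right) = - \frac{2}{3} - \frac{10}{3} = -4$)
$\sqrt{-11047 + J{\left(E{\left(8,\frac{3}{3} \right)} \right)}} = \sqrt{-11047 - 4} = \sqrt{-11051} = i \sqrt{11051}$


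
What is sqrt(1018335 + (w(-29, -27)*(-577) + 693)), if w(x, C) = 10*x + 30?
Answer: 2*sqrt(292262) ≈ 1081.2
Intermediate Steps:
w(x, C) = 30 + 10*x
sqrt(1018335 + (w(-29, -27)*(-577) + 693)) = sqrt(1018335 + ((30 + 10*(-29))*(-577) + 693)) = sqrt(1018335 + ((30 - 290)*(-577) + 693)) = sqrt(1018335 + (-260*(-577) + 693)) = sqrt(1018335 + (150020 + 693)) = sqrt(1018335 + 150713) = sqrt(1169048) = 2*sqrt(292262)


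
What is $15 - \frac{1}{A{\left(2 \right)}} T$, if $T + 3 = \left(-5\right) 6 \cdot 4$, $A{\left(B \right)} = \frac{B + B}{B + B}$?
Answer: $1845$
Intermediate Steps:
$A{\left(B \right)} = 1$ ($A{\left(B \right)} = \frac{2 B}{2 B} = 2 B \frac{1}{2 B} = 1$)
$T = -123$ ($T = -3 + \left(-5\right) 6 \cdot 4 = -3 - 120 = -123$)
$15 - \frac{1}{A{\left(2 \right)}} T = 15 - 1^{-1} \left(-123\right) = 15 \left(-1\right) 1 \left(-123\right) = 15 \left(\left(-1\right) \left(-123\right)\right) = 15 \cdot 123 = 1845$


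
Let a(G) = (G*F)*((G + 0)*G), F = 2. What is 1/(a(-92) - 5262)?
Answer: -1/1562638 ≈ -6.3994e-7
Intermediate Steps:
a(G) = 2*G³ (a(G) = (G*2)*((G + 0)*G) = (2*G)*(G*G) = (2*G)*G² = 2*G³)
1/(a(-92) - 5262) = 1/(2*(-92)³ - 5262) = 1/(2*(-778688) - 5262) = 1/(-1557376 - 5262) = 1/(-1562638) = -1/1562638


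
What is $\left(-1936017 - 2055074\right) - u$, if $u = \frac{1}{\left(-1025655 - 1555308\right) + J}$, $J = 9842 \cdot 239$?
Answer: $- \frac{912862288974}{228725} \approx -3.9911 \cdot 10^{6}$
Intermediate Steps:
$J = 2352238$
$u = - \frac{1}{228725}$ ($u = \frac{1}{\left(-1025655 - 1555308\right) + 2352238} = \frac{1}{-2580963 + 2352238} = \frac{1}{-228725} = - \frac{1}{228725} \approx -4.3721 \cdot 10^{-6}$)
$\left(-1936017 - 2055074\right) - u = \left(-1936017 - 2055074\right) - - \frac{1}{228725} = \left(-1936017 - 2055074\right) + \frac{1}{228725} = -3991091 + \frac{1}{228725} = - \frac{912862288974}{228725}$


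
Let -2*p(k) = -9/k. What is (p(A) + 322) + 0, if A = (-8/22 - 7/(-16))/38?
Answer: 34282/13 ≈ 2637.1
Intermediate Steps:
A = 13/6688 (A = (-8*1/22 - 7*(-1/16))*(1/38) = (-4/11 + 7/16)*(1/38) = (13/176)*(1/38) = 13/6688 ≈ 0.0019438)
p(k) = 9/(2*k) (p(k) = -(-9)/(2*k) = 9/(2*k))
(p(A) + 322) + 0 = (9/(2*(13/6688)) + 322) + 0 = ((9/2)*(6688/13) + 322) + 0 = (30096/13 + 322) + 0 = 34282/13 + 0 = 34282/13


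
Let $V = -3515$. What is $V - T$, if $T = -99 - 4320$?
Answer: $904$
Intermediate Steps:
$T = -4419$ ($T = -99 - 4320 = -4419$)
$V - T = -3515 - -4419 = -3515 + 4419 = 904$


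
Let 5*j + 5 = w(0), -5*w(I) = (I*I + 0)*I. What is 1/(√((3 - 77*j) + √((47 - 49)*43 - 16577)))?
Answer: (80 + I*√16663)^(-½) ≈ 0.0709 - 0.039472*I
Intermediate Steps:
w(I) = -I³/5 (w(I) = -(I*I + 0)*I/5 = -(I² + 0)*I/5 = -I²*I/5 = -I³/5)
j = -1 (j = -1 + (-⅕*0³)/5 = -1 + (-⅕*0)/5 = -1 + (⅕)*0 = -1 + 0 = -1)
1/(√((3 - 77*j) + √((47 - 49)*43 - 16577))) = 1/(√((3 - 77*(-1)) + √((47 - 49)*43 - 16577))) = 1/(√((3 + 77) + √(-2*43 - 16577))) = 1/(√(80 + √(-86 - 16577))) = 1/(√(80 + √(-16663))) = 1/(√(80 + I*√16663)) = (80 + I*√16663)^(-½)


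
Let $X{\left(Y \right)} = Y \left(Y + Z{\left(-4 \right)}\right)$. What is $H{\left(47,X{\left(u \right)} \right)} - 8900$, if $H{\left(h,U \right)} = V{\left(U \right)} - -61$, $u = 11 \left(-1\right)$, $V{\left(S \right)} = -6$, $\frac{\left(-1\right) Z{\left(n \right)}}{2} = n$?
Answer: $-8845$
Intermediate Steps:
$Z{\left(n \right)} = - 2 n$
$u = -11$
$X{\left(Y \right)} = Y \left(8 + Y\right)$ ($X{\left(Y \right)} = Y \left(Y - -8\right) = Y \left(Y + 8\right) = Y \left(8 + Y\right)$)
$H{\left(h,U \right)} = 55$ ($H{\left(h,U \right)} = -6 - -61 = -6 + 61 = 55$)
$H{\left(47,X{\left(u \right)} \right)} - 8900 = 55 - 8900 = -8845$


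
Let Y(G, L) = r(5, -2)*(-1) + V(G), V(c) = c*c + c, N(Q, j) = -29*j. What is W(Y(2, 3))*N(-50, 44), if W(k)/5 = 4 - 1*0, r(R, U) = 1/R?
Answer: -25520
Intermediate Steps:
V(c) = c + c² (V(c) = c² + c = c + c²)
Y(G, L) = -⅕ + G*(1 + G) (Y(G, L) = -1/5 + G*(1 + G) = (⅕)*(-1) + G*(1 + G) = -⅕ + G*(1 + G))
W(k) = 20 (W(k) = 5*(4 - 1*0) = 5*(4 + 0) = 5*4 = 20)
W(Y(2, 3))*N(-50, 44) = 20*(-29*44) = 20*(-1276) = -25520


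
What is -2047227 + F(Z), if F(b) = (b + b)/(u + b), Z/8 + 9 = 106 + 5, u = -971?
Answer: -317321817/155 ≈ -2.0472e+6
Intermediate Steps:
Z = 816 (Z = -72 + 8*(106 + 5) = -72 + 8*111 = -72 + 888 = 816)
F(b) = 2*b/(-971 + b) (F(b) = (b + b)/(-971 + b) = (2*b)/(-971 + b) = 2*b/(-971 + b))
-2047227 + F(Z) = -2047227 + 2*816/(-971 + 816) = -2047227 + 2*816/(-155) = -2047227 + 2*816*(-1/155) = -2047227 - 1632/155 = -317321817/155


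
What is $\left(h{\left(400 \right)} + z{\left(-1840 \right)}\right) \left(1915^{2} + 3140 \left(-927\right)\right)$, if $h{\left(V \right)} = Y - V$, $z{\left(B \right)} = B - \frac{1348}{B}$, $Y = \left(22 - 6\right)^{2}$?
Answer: $- \frac{138021408567}{92} \approx -1.5002 \cdot 10^{9}$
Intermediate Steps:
$Y = 256$ ($Y = 16^{2} = 256$)
$h{\left(V \right)} = 256 - V$
$\left(h{\left(400 \right)} + z{\left(-1840 \right)}\right) \left(1915^{2} + 3140 \left(-927\right)\right) = \left(\left(256 - 400\right) - \left(1840 + \frac{1348}{-1840}\right)\right) \left(1915^{2} + 3140 \left(-927\right)\right) = \left(\left(256 - 400\right) - \frac{846063}{460}\right) \left(3667225 - 2910780\right) = \left(-144 + \left(-1840 + \frac{337}{460}\right)\right) 756445 = \left(-144 - \frac{846063}{460}\right) 756445 = \left(- \frac{912303}{460}\right) 756445 = - \frac{138021408567}{92}$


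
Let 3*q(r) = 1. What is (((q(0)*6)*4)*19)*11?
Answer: 1672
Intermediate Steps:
q(r) = 1/3 (q(r) = (1/3)*1 = 1/3)
(((q(0)*6)*4)*19)*11 = ((((1/3)*6)*4)*19)*11 = ((2*4)*19)*11 = (8*19)*11 = 152*11 = 1672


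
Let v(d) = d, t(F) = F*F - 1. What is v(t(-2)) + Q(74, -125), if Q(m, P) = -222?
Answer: -219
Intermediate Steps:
t(F) = -1 + F² (t(F) = F² - 1 = -1 + F²)
v(t(-2)) + Q(74, -125) = (-1 + (-2)²) - 222 = (-1 + 4) - 222 = 3 - 222 = -219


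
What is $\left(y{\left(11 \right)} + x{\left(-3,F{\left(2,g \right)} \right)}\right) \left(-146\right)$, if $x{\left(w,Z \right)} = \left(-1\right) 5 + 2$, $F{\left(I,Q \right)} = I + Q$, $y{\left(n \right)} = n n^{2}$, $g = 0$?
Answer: $-193888$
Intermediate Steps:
$y{\left(n \right)} = n^{3}$
$x{\left(w,Z \right)} = -3$ ($x{\left(w,Z \right)} = -5 + 2 = -3$)
$\left(y{\left(11 \right)} + x{\left(-3,F{\left(2,g \right)} \right)}\right) \left(-146\right) = \left(11^{3} - 3\right) \left(-146\right) = \left(1331 - 3\right) \left(-146\right) = 1328 \left(-146\right) = -193888$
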